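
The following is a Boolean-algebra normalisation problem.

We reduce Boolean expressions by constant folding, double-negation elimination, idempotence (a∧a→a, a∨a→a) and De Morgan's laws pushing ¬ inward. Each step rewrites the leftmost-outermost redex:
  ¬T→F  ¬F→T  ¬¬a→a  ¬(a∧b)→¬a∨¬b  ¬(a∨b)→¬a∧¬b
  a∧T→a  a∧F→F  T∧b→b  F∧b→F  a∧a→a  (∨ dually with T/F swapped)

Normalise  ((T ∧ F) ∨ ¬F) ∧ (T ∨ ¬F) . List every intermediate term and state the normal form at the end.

  start: ((T ∧ F) ∨ ¬F) ∧ (T ∨ ¬F)
  [1] (F ∨ ¬F) ∧ (T ∨ ¬F)
  [2] ¬F ∧ (T ∨ ¬F)
  [3] T ∧ (T ∨ ¬F)
  [4] T ∨ ¬F
  [5] T

Answer: normal form = T  (in 5 steps)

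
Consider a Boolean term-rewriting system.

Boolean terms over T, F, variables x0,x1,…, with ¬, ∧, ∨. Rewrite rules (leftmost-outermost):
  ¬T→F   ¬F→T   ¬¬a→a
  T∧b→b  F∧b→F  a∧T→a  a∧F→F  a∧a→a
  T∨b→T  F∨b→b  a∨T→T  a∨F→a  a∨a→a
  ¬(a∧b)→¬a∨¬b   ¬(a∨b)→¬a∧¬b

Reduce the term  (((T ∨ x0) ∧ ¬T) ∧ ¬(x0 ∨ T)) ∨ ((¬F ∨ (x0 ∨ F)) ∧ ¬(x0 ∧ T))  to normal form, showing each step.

Answer: normal form = ¬x0  (in 11 steps)

Reduction:
  start: (((T ∨ x0) ∧ ¬T) ∧ ¬(x0 ∨ T)) ∨ ((¬F ∨ (x0 ∨ F)) ∧ ¬(x0 ∧ T))
  →1  ((T ∧ ¬T) ∧ ¬(x0 ∨ T)) ∨ ((¬F ∨ (x0 ∨ F)) ∧ ¬(x0 ∧ T))
  →2  (¬T ∧ ¬(x0 ∨ T)) ∨ ((¬F ∨ (x0 ∨ F)) ∧ ¬(x0 ∧ T))
  →3  (F ∧ ¬(x0 ∨ T)) ∨ ((¬F ∨ (x0 ∨ F)) ∧ ¬(x0 ∧ T))
  →4  F ∨ ((¬F ∨ (x0 ∨ F)) ∧ ¬(x0 ∧ T))
  →5  (¬F ∨ (x0 ∨ F)) ∧ ¬(x0 ∧ T)
  →6  (T ∨ (x0 ∨ F)) ∧ ¬(x0 ∧ T)
  →7  T ∧ ¬(x0 ∧ T)
  →8  ¬(x0 ∧ T)
  →9  ¬x0 ∨ ¬T
  →10  ¬x0 ∨ F
  →11  ¬x0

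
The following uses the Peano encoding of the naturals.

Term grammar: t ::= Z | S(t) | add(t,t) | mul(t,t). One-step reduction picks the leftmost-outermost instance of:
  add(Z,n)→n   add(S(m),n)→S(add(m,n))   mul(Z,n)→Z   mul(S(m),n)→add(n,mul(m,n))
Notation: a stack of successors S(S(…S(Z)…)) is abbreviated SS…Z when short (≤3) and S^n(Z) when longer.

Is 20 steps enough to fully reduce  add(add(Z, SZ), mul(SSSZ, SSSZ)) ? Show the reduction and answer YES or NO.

  start: add(add(Z, SZ), mul(SSSZ, SSSZ))
  step 1: add(SZ, mul(SSSZ, SSSZ))
  step 2: S(add(Z, mul(SSSZ, SSSZ)))
  step 3: S(mul(SSSZ, SSSZ))
  step 4: S(add(SSSZ, mul(SSZ, SSSZ)))
  step 5: S(S(add(SSZ, mul(SSZ, SSSZ))))
  step 6: S(S(S(add(SZ, mul(SSZ, SSSZ)))))
  step 7: S(S(S(S(add(Z, mul(SSZ, SSSZ))))))
  step 8: S(S(S(S(mul(SSZ, SSSZ)))))
  step 9: S(S(S(S(add(SSSZ, mul(SZ, SSSZ))))))
  step 10: S(S(S(S(S(add(SSZ, mul(SZ, SSSZ)))))))
  step 11: S(S(S(S(S(S(add(SZ, mul(SZ, SSSZ))))))))
  step 12: S(S(S(S(S(S(S(add(Z, mul(SZ, SSSZ)))))))))
  step 13: S(S(S(S(S(S(S(mul(SZ, SSSZ))))))))
  step 14: S(S(S(S(S(S(S(add(SSSZ, mul(Z, SSSZ)))))))))
  step 15: S(S(S(S(S(S(S(S(add(SSZ, mul(Z, SSSZ))))))))))
  step 16: S(S(S(S(S(S(S(S(S(add(SZ, mul(Z, SSSZ)))))))))))
  step 17: S(S(S(S(S(S(S(S(S(S(add(Z, mul(Z, SSSZ))))))))))))
  step 18: S(S(S(S(S(S(S(S(S(S(mul(Z, SSSZ)))))))))))
  step 19: S^10(Z)

Answer: YES — reaches normal form S^10(Z) in 19 ≤ 20 steps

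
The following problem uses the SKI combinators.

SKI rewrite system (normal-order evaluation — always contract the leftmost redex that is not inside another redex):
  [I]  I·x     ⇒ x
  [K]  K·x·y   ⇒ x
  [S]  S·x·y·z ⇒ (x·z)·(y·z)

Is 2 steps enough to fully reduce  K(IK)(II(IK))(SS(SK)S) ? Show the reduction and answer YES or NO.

  start: K(IK)(II(IK))(SS(SK)S)
  step 1: IK(SS(SK)S)
  step 2: K(SS(SK)S)

Answer: NO — after 2 steps the term is K(SS(SK)S), not yet normal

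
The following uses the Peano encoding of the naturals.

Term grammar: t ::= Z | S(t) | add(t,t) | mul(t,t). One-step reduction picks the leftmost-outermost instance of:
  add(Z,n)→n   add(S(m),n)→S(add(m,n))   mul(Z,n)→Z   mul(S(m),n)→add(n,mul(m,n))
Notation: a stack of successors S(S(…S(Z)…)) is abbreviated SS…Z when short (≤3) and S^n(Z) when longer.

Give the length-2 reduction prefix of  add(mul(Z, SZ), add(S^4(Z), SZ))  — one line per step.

Answer: after 2 steps: add(S^4(Z), SZ)

Working:
  start: add(mul(Z, SZ), add(S^4(Z), SZ))
  →1  add(Z, add(S^4(Z), SZ))
  →2  add(S^4(Z), SZ)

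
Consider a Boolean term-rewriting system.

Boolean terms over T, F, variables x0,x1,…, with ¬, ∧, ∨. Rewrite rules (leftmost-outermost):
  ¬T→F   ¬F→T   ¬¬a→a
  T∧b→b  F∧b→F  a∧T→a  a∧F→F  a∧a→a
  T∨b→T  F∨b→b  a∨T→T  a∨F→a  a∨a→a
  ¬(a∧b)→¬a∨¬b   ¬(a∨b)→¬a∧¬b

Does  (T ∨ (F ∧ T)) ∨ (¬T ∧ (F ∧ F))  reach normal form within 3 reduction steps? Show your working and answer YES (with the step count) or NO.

Answer: YES — reaches normal form T in 2 ≤ 3 steps

Derivation:
  start: (T ∨ (F ∧ T)) ∨ (¬T ∧ (F ∧ F))
  step 1: T ∨ (¬T ∧ (F ∧ F))
  step 2: T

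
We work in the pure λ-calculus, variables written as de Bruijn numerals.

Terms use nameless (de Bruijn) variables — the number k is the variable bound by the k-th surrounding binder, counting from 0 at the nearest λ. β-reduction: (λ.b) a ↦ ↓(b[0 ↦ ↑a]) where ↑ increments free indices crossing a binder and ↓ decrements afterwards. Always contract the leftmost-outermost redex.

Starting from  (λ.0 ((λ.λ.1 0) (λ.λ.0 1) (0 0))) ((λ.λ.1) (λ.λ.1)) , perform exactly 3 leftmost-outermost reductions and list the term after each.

Answer: after 3 steps: λ.λ.1

Derivation:
  start: (λ.0 ((λ.λ.1 0) (λ.λ.0 1) (0 0))) ((λ.λ.1) (λ.λ.1))
  →1  (λ.λ.1) (λ.λ.1) ((λ.λ.1 0) (λ.λ.0 1) ((λ.λ.1) (λ.λ.1) ((λ.λ.1) (λ.λ.1))))
  →2  (λ.λ.λ.1) ((λ.λ.1 0) (λ.λ.0 1) ((λ.λ.1) (λ.λ.1) ((λ.λ.1) (λ.λ.1))))
  →3  λ.λ.1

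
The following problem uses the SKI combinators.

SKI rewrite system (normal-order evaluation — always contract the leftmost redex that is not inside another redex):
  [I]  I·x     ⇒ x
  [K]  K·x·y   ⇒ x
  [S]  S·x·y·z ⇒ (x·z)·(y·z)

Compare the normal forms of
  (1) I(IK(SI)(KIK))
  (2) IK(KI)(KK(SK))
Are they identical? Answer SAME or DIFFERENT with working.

Term A:
  start: I(IK(SI)(KIK))
  step 1: IK(SI)(KIK)
  step 2: K(SI)(KIK)
  step 3: SI

Term B:
  start: IK(KI)(KK(SK))
  step 1: K(KI)(KK(SK))
  step 2: KI

Answer: DIFFERENT — A ⇓ SI, B ⇓ KI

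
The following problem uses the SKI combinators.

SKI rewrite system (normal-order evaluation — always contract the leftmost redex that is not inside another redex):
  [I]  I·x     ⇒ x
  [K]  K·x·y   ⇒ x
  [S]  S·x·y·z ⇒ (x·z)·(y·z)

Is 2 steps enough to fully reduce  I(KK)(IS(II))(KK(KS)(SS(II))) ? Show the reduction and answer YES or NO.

Answer: NO — after 2 steps the term is K(KK(KS)(SS(II))), not yet normal

Derivation:
  start: I(KK)(IS(II))(KK(KS)(SS(II)))
  →1  KK(IS(II))(KK(KS)(SS(II)))
  →2  K(KK(KS)(SS(II)))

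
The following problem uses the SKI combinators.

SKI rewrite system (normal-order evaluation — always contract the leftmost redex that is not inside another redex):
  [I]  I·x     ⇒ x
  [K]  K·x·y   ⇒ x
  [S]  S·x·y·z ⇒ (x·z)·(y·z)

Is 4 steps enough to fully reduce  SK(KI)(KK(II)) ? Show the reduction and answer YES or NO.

Answer: YES — reaches normal form K in 3 ≤ 4 steps

Working:
  start: SK(KI)(KK(II))
  [1] K(KK(II))(KI(KK(II)))
  [2] KK(II)
  [3] K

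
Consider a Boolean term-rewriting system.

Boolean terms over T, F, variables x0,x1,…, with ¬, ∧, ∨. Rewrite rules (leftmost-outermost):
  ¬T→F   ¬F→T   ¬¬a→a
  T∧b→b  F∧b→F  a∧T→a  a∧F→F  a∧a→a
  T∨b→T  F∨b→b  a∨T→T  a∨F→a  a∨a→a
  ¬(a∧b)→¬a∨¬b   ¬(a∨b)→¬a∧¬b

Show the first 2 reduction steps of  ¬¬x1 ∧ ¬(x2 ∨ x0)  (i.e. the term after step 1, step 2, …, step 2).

  start: ¬¬x1 ∧ ¬(x2 ∨ x0)
  →1  x1 ∧ ¬(x2 ∨ x0)
  →2  x1 ∧ (¬x2 ∧ ¬x0)

Answer: after 2 steps: x1 ∧ (¬x2 ∧ ¬x0)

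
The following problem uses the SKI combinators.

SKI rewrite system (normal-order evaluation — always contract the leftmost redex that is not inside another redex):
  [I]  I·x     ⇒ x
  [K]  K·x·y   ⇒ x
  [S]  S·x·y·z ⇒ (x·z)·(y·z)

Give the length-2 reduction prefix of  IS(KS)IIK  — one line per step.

Answer: after 2 steps: KSI(II)K

Working:
  start: IS(KS)IIK
  →1  S(KS)IIK
  →2  KSI(II)K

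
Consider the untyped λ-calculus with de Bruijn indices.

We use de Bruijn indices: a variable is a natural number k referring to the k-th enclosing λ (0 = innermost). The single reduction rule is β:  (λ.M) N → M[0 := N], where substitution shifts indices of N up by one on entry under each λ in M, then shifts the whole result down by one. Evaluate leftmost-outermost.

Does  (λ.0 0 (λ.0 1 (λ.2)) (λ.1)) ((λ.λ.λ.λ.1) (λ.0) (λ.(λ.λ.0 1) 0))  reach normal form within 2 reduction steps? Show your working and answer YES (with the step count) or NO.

Answer: NO — after 2 steps the term is (λ.λ.λ.1) (λ.(λ.λ.0 1) 0) ((λ.λ.λ.λ.1) (λ.0) (λ.(λ.λ.0 1) 0)) (λ.0 ((λ.λ.λ.λ.1) (λ.0) (λ.(λ.λ.0 1) 0)) (λ.(λ.λ.λ.λ.1) (λ.0) (λ.(λ.λ.0 1) 0))) (λ.(λ.λ.λ.λ.1) (λ.0) (λ.(λ.λ.0 1) 0)), not yet normal

Reduction:
  start: (λ.0 0 (λ.0 1 (λ.2)) (λ.1)) ((λ.λ.λ.λ.1) (λ.0) (λ.(λ.λ.0 1) 0))
  step 1: (λ.λ.λ.λ.1) (λ.0) (λ.(λ.λ.0 1) 0) ((λ.λ.λ.λ.1) (λ.0) (λ.(λ.λ.0 1) 0)) (λ.0 ((λ.λ.λ.λ.1) (λ.0) (λ.(λ.λ.0 1) 0)) (λ.(λ.λ.λ.λ.1) (λ.0) (λ.(λ.λ.0 1) 0))) (λ.(λ.λ.λ.λ.1) (λ.0) (λ.(λ.λ.0 1) 0))
  step 2: (λ.λ.λ.1) (λ.(λ.λ.0 1) 0) ((λ.λ.λ.λ.1) (λ.0) (λ.(λ.λ.0 1) 0)) (λ.0 ((λ.λ.λ.λ.1) (λ.0) (λ.(λ.λ.0 1) 0)) (λ.(λ.λ.λ.λ.1) (λ.0) (λ.(λ.λ.0 1) 0))) (λ.(λ.λ.λ.λ.1) (λ.0) (λ.(λ.λ.0 1) 0))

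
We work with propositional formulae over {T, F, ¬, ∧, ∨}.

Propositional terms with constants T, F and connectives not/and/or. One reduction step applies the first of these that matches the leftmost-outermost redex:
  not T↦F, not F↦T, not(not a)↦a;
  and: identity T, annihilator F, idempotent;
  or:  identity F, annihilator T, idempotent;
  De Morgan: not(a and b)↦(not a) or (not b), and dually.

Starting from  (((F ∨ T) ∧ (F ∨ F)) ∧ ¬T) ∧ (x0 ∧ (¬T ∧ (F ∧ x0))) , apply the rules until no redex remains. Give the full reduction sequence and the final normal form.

  start: (((F ∨ T) ∧ (F ∨ F)) ∧ ¬T) ∧ (x0 ∧ (¬T ∧ (F ∧ x0)))
  →1  ((T ∧ (F ∨ F)) ∧ ¬T) ∧ (x0 ∧ (¬T ∧ (F ∧ x0)))
  →2  ((F ∨ F) ∧ ¬T) ∧ (x0 ∧ (¬T ∧ (F ∧ x0)))
  →3  (F ∧ ¬T) ∧ (x0 ∧ (¬T ∧ (F ∧ x0)))
  →4  F ∧ (x0 ∧ (¬T ∧ (F ∧ x0)))
  →5  F

Answer: normal form = F  (in 5 steps)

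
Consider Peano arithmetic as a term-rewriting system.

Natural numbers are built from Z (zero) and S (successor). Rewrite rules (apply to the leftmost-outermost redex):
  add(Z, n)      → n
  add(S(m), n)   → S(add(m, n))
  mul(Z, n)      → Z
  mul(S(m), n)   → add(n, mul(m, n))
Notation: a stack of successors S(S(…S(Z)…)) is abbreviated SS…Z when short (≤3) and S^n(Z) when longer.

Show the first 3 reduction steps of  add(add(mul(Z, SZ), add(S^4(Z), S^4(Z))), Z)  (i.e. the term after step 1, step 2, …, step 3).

  start: add(add(mul(Z, SZ), add(S^4(Z), S^4(Z))), Z)
  [1] add(add(Z, add(S^4(Z), S^4(Z))), Z)
  [2] add(add(S^4(Z), S^4(Z)), Z)
  [3] add(S(add(SSSZ, S^4(Z))), Z)

Answer: after 3 steps: add(S(add(SSSZ, S^4(Z))), Z)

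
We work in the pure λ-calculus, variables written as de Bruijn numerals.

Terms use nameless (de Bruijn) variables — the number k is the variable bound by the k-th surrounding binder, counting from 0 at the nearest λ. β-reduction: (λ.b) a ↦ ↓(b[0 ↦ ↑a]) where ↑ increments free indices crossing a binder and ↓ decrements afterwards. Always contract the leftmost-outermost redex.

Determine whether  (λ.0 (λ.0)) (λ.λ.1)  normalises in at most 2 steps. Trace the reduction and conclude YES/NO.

  start: (λ.0 (λ.0)) (λ.λ.1)
  →1  (λ.λ.1) (λ.0)
  →2  λ.λ.0

Answer: YES — reaches normal form λ.λ.0 in 2 ≤ 2 steps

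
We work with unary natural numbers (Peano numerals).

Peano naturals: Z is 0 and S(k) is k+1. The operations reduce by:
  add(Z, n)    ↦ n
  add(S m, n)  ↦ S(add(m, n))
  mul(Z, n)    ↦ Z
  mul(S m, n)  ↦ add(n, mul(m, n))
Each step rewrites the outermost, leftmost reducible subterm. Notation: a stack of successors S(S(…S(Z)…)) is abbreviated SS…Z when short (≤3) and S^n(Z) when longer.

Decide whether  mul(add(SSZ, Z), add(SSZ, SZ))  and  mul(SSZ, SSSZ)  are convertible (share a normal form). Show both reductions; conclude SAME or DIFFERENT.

Answer: SAME — A ⇓ S^6(Z), B ⇓ S^6(Z)

Working:
Term A:
  start: mul(add(SSZ, Z), add(SSZ, SZ))
  [1] mul(S(add(SZ, Z)), add(SSZ, SZ))
  [2] add(add(SSZ, SZ), mul(add(SZ, Z), add(SSZ, SZ)))
  [3] add(S(add(SZ, SZ)), mul(add(SZ, Z), add(SSZ, SZ)))
  [4] S(add(add(SZ, SZ), mul(add(SZ, Z), add(SSZ, SZ))))
  [5] S(add(S(add(Z, SZ)), mul(add(SZ, Z), add(SSZ, SZ))))
  [6] S(S(add(add(Z, SZ), mul(add(SZ, Z), add(SSZ, SZ)))))
  [7] S(S(add(SZ, mul(add(SZ, Z), add(SSZ, SZ)))))
  [8] S(S(S(add(Z, mul(add(SZ, Z), add(SSZ, SZ))))))
  [9] S(S(S(mul(add(SZ, Z), add(SSZ, SZ)))))
  [10] S(S(S(mul(S(add(Z, Z)), add(SSZ, SZ)))))
  [11] S(S(S(add(add(SSZ, SZ), mul(add(Z, Z), add(SSZ, SZ))))))
  [12] S(S(S(add(S(add(SZ, SZ)), mul(add(Z, Z), add(SSZ, SZ))))))
  [13] S(S(S(S(add(add(SZ, SZ), mul(add(Z, Z), add(SSZ, SZ)))))))
  [14] S(S(S(S(add(S(add(Z, SZ)), mul(add(Z, Z), add(SSZ, SZ)))))))
  [15] S(S(S(S(S(add(add(Z, SZ), mul(add(Z, Z), add(SSZ, SZ))))))))
  [16] S(S(S(S(S(add(SZ, mul(add(Z, Z), add(SSZ, SZ))))))))
  [17] S(S(S(S(S(S(add(Z, mul(add(Z, Z), add(SSZ, SZ)))))))))
  [18] S(S(S(S(S(S(mul(add(Z, Z), add(SSZ, SZ))))))))
  [19] S(S(S(S(S(S(mul(Z, add(SSZ, SZ))))))))
  [20] S^6(Z)

Term B:
  start: mul(SSZ, SSSZ)
  [1] add(SSSZ, mul(SZ, SSSZ))
  [2] S(add(SSZ, mul(SZ, SSSZ)))
  [3] S(S(add(SZ, mul(SZ, SSSZ))))
  [4] S(S(S(add(Z, mul(SZ, SSSZ)))))
  [5] S(S(S(mul(SZ, SSSZ))))
  [6] S(S(S(add(SSSZ, mul(Z, SSSZ)))))
  [7] S(S(S(S(add(SSZ, mul(Z, SSSZ))))))
  [8] S(S(S(S(S(add(SZ, mul(Z, SSSZ)))))))
  [9] S(S(S(S(S(S(add(Z, mul(Z, SSSZ))))))))
  [10] S(S(S(S(S(S(mul(Z, SSSZ)))))))
  [11] S^6(Z)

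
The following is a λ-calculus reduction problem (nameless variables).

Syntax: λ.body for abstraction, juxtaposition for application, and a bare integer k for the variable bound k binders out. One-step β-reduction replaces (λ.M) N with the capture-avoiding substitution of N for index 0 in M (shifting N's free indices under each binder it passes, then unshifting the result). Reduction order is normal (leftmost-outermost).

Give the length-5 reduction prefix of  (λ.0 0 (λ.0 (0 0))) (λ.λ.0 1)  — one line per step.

  start: (λ.0 0 (λ.0 (0 0))) (λ.λ.0 1)
  →1  (λ.λ.0 1) (λ.λ.0 1) (λ.0 (0 0))
  →2  (λ.0 (λ.λ.0 1)) (λ.0 (0 0))
  →3  (λ.0 (0 0)) (λ.λ.0 1)
  →4  (λ.λ.0 1) ((λ.λ.0 1) (λ.λ.0 1))
  →5  λ.0 ((λ.λ.0 1) (λ.λ.0 1))

Answer: after 5 steps: λ.0 ((λ.λ.0 1) (λ.λ.0 1))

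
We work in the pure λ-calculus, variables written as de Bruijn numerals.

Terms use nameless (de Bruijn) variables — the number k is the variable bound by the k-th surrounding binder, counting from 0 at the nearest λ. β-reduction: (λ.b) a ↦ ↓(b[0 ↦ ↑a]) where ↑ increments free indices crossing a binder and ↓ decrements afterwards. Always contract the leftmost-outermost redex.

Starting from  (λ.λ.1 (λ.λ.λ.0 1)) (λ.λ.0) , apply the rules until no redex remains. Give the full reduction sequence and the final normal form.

Answer: normal form = λ.λ.0  (in 2 steps)

Derivation:
  start: (λ.λ.1 (λ.λ.λ.0 1)) (λ.λ.0)
  step 1: λ.(λ.λ.0) (λ.λ.λ.0 1)
  step 2: λ.λ.0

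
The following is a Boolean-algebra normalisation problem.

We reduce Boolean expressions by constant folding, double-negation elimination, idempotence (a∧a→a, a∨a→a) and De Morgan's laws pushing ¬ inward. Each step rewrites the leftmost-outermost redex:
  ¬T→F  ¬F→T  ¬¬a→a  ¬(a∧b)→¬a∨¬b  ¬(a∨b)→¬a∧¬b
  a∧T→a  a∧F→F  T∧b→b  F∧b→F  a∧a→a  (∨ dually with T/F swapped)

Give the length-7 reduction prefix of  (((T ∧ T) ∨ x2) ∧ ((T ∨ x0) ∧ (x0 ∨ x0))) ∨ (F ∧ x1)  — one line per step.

Answer: after 7 steps: x0 ∨ F

Derivation:
  start: (((T ∧ T) ∨ x2) ∧ ((T ∨ x0) ∧ (x0 ∨ x0))) ∨ (F ∧ x1)
  step 1: ((T ∨ x2) ∧ ((T ∨ x0) ∧ (x0 ∨ x0))) ∨ (F ∧ x1)
  step 2: (T ∧ ((T ∨ x0) ∧ (x0 ∨ x0))) ∨ (F ∧ x1)
  step 3: ((T ∨ x0) ∧ (x0 ∨ x0)) ∨ (F ∧ x1)
  step 4: (T ∧ (x0 ∨ x0)) ∨ (F ∧ x1)
  step 5: (x0 ∨ x0) ∨ (F ∧ x1)
  step 6: x0 ∨ (F ∧ x1)
  step 7: x0 ∨ F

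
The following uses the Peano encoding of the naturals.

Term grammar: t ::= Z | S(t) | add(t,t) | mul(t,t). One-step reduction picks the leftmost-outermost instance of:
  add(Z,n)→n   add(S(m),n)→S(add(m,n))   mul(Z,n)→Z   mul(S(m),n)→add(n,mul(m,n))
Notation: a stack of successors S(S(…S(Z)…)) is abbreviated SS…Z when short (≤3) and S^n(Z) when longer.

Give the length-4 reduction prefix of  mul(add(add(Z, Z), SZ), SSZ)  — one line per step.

  start: mul(add(add(Z, Z), SZ), SSZ)
  [1] mul(add(Z, SZ), SSZ)
  [2] mul(SZ, SSZ)
  [3] add(SSZ, mul(Z, SSZ))
  [4] S(add(SZ, mul(Z, SSZ)))

Answer: after 4 steps: S(add(SZ, mul(Z, SSZ)))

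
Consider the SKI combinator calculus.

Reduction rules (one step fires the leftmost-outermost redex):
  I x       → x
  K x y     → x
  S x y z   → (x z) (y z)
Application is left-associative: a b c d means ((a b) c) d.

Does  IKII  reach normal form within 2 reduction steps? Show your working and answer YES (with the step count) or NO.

Answer: YES — reaches normal form I in 2 ≤ 2 steps

Reduction:
  start: IKII
  →1  KII
  →2  I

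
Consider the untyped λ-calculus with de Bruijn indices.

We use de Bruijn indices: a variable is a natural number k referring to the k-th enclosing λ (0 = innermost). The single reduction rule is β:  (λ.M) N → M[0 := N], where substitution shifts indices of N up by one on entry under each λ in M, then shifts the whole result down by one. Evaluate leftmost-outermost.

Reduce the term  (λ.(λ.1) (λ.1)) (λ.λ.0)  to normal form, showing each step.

Answer: normal form = λ.λ.0  (in 2 steps)

Derivation:
  start: (λ.(λ.1) (λ.1)) (λ.λ.0)
  [1] (λ.λ.λ.0) (λ.λ.λ.0)
  [2] λ.λ.0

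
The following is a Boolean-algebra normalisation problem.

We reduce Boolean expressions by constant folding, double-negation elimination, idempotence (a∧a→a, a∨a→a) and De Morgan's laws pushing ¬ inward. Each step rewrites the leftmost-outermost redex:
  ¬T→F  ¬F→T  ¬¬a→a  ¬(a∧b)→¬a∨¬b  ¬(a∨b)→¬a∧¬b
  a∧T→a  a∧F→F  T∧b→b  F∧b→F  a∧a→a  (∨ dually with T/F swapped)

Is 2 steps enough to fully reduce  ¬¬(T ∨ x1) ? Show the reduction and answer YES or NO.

  start: ¬¬(T ∨ x1)
  →1  T ∨ x1
  →2  T

Answer: YES — reaches normal form T in 2 ≤ 2 steps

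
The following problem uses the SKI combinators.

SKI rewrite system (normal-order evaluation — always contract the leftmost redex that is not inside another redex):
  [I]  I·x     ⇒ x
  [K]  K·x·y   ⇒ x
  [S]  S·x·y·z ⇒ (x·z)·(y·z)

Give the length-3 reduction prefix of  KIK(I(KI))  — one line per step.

Answer: after 3 steps: KI

Reduction:
  start: KIK(I(KI))
  [1] I(I(KI))
  [2] I(KI)
  [3] KI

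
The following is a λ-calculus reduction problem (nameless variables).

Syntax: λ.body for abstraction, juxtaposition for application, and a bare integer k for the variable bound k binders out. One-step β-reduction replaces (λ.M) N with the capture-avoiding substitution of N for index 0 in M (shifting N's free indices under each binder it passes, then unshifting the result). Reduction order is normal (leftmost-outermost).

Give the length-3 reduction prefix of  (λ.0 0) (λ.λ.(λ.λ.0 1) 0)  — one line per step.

Answer: after 3 steps: λ.λ.0 1

Derivation:
  start: (λ.0 0) (λ.λ.(λ.λ.0 1) 0)
  [1] (λ.λ.(λ.λ.0 1) 0) (λ.λ.(λ.λ.0 1) 0)
  [2] λ.(λ.λ.0 1) 0
  [3] λ.λ.0 1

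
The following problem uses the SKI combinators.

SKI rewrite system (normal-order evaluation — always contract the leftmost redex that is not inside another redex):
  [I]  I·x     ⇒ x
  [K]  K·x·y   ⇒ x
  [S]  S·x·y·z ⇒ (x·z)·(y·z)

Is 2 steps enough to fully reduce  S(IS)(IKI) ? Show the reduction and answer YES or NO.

  start: S(IS)(IKI)
  [1] SS(IKI)
  [2] SS(KI)

Answer: YES — reaches normal form SS(KI) in 2 ≤ 2 steps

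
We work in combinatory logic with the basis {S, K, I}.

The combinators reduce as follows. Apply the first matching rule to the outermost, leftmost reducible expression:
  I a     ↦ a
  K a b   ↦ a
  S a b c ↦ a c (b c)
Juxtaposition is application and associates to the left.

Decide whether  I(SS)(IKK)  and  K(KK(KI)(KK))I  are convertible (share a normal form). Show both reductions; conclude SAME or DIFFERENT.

Answer: DIFFERENT — A ⇓ SS(KK), B ⇓ K(KK)

Reduction:
Term A:
  start: I(SS)(IKK)
  →1  SS(IKK)
  →2  SS(KK)

Term B:
  start: K(KK(KI)(KK))I
  →1  KK(KI)(KK)
  →2  K(KK)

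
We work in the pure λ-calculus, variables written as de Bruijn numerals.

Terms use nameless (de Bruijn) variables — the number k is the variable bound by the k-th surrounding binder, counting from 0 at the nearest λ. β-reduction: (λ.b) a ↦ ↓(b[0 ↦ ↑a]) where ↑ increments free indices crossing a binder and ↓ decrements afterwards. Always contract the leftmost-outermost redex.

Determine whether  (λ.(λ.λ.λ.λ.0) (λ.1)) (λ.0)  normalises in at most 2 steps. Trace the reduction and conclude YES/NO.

  start: (λ.(λ.λ.λ.λ.0) (λ.1)) (λ.0)
  step 1: (λ.λ.λ.λ.0) (λ.λ.0)
  step 2: λ.λ.λ.0

Answer: YES — reaches normal form λ.λ.λ.0 in 2 ≤ 2 steps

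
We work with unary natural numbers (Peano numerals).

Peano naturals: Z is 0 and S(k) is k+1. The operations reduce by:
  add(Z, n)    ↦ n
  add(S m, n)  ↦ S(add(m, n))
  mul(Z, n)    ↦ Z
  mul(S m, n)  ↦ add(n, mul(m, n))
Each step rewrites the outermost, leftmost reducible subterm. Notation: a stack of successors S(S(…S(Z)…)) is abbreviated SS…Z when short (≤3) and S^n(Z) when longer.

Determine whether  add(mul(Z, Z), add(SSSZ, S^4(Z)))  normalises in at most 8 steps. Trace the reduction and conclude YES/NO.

Answer: YES — reaches normal form S^7(Z) in 6 ≤ 8 steps

Reduction:
  start: add(mul(Z, Z), add(SSSZ, S^4(Z)))
  [1] add(Z, add(SSSZ, S^4(Z)))
  [2] add(SSSZ, S^4(Z))
  [3] S(add(SSZ, S^4(Z)))
  [4] S(S(add(SZ, S^4(Z))))
  [5] S(S(S(add(Z, S^4(Z)))))
  [6] S^7(Z)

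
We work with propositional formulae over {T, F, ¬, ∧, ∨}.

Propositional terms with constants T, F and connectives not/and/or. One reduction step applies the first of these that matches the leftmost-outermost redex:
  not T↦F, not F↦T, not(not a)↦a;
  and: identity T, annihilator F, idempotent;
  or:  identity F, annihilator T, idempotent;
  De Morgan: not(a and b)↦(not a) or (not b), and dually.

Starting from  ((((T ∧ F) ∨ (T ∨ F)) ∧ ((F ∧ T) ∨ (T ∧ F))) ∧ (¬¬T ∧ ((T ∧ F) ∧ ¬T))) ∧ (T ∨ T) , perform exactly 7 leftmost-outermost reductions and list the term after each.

  start: ((((T ∧ F) ∨ (T ∨ F)) ∧ ((F ∧ T) ∨ (T ∧ F))) ∧ (¬¬T ∧ ((T ∧ F) ∧ ¬T))) ∧ (T ∨ T)
  step 1: (((F ∨ (T ∨ F)) ∧ ((F ∧ T) ∨ (T ∧ F))) ∧ (¬¬T ∧ ((T ∧ F) ∧ ¬T))) ∧ (T ∨ T)
  step 2: (((T ∨ F) ∧ ((F ∧ T) ∨ (T ∧ F))) ∧ (¬¬T ∧ ((T ∧ F) ∧ ¬T))) ∧ (T ∨ T)
  step 3: ((T ∧ ((F ∧ T) ∨ (T ∧ F))) ∧ (¬¬T ∧ ((T ∧ F) ∧ ¬T))) ∧ (T ∨ T)
  step 4: (((F ∧ T) ∨ (T ∧ F)) ∧ (¬¬T ∧ ((T ∧ F) ∧ ¬T))) ∧ (T ∨ T)
  step 5: ((F ∨ (T ∧ F)) ∧ (¬¬T ∧ ((T ∧ F) ∧ ¬T))) ∧ (T ∨ T)
  step 6: ((T ∧ F) ∧ (¬¬T ∧ ((T ∧ F) ∧ ¬T))) ∧ (T ∨ T)
  step 7: (F ∧ (¬¬T ∧ ((T ∧ F) ∧ ¬T))) ∧ (T ∨ T)

Answer: after 7 steps: (F ∧ (¬¬T ∧ ((T ∧ F) ∧ ¬T))) ∧ (T ∨ T)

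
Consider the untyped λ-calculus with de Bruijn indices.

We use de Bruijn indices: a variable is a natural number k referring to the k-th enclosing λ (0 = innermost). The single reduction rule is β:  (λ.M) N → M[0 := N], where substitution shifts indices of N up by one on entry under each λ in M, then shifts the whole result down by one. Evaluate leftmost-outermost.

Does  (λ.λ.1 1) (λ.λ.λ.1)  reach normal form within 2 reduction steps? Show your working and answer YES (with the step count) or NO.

Answer: YES — reaches normal form λ.λ.λ.1 in 2 ≤ 2 steps

Reduction:
  start: (λ.λ.1 1) (λ.λ.λ.1)
  →1  λ.(λ.λ.λ.1) (λ.λ.λ.1)
  →2  λ.λ.λ.1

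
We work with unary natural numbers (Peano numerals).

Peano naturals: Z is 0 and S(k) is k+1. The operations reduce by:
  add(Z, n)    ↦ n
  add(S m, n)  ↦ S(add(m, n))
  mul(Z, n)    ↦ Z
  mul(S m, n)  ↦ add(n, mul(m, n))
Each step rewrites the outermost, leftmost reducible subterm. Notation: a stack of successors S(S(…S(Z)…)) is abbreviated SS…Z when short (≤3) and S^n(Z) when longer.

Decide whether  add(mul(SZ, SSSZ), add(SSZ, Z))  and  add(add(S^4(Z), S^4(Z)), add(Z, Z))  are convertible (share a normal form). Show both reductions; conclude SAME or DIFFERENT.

Term A:
  start: add(mul(SZ, SSSZ), add(SSZ, Z))
  →1  add(add(SSSZ, mul(Z, SSSZ)), add(SSZ, Z))
  →2  add(S(add(SSZ, mul(Z, SSSZ))), add(SSZ, Z))
  →3  S(add(add(SSZ, mul(Z, SSSZ)), add(SSZ, Z)))
  →4  S(add(S(add(SZ, mul(Z, SSSZ))), add(SSZ, Z)))
  →5  S(S(add(add(SZ, mul(Z, SSSZ)), add(SSZ, Z))))
  →6  S(S(add(S(add(Z, mul(Z, SSSZ))), add(SSZ, Z))))
  →7  S(S(S(add(add(Z, mul(Z, SSSZ)), add(SSZ, Z)))))
  →8  S(S(S(add(mul(Z, SSSZ), add(SSZ, Z)))))
  →9  S(S(S(add(Z, add(SSZ, Z)))))
  →10  S(S(S(add(SSZ, Z))))
  →11  S(S(S(S(add(SZ, Z)))))
  →12  S(S(S(S(S(add(Z, Z))))))
  →13  S^5(Z)

Term B:
  start: add(add(S^4(Z), S^4(Z)), add(Z, Z))
  →1  add(S(add(SSSZ, S^4(Z))), add(Z, Z))
  →2  S(add(add(SSSZ, S^4(Z)), add(Z, Z)))
  →3  S(add(S(add(SSZ, S^4(Z))), add(Z, Z)))
  →4  S(S(add(add(SSZ, S^4(Z)), add(Z, Z))))
  →5  S(S(add(S(add(SZ, S^4(Z))), add(Z, Z))))
  →6  S(S(S(add(add(SZ, S^4(Z)), add(Z, Z)))))
  →7  S(S(S(add(S(add(Z, S^4(Z))), add(Z, Z)))))
  →8  S(S(S(S(add(add(Z, S^4(Z)), add(Z, Z))))))
  →9  S(S(S(S(add(S^4(Z), add(Z, Z))))))
  →10  S(S(S(S(S(add(SSSZ, add(Z, Z)))))))
  →11  S(S(S(S(S(S(add(SSZ, add(Z, Z))))))))
  →12  S(S(S(S(S(S(S(add(SZ, add(Z, Z)))))))))
  →13  S(S(S(S(S(S(S(S(add(Z, add(Z, Z))))))))))
  →14  S(S(S(S(S(S(S(S(add(Z, Z)))))))))
  →15  S^8(Z)

Answer: DIFFERENT — A ⇓ S^5(Z), B ⇓ S^8(Z)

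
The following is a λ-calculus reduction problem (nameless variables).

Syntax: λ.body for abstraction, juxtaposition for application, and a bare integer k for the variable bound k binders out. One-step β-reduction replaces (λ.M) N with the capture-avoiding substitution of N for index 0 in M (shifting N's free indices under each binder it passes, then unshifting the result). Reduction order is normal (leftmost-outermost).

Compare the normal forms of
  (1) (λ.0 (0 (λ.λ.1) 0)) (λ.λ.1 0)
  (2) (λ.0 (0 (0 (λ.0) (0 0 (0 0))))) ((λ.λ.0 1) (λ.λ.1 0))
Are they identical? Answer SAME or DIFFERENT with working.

Term A:
  start: (λ.0 (0 (λ.λ.1) 0)) (λ.λ.1 0)
  step 1: (λ.λ.1 0) ((λ.λ.1 0) (λ.λ.1) (λ.λ.1 0))
  step 2: λ.(λ.λ.1 0) (λ.λ.1) (λ.λ.1 0) 0
  step 3: λ.(λ.(λ.λ.1) 0) (λ.λ.1 0) 0
  step 4: λ.(λ.λ.1) (λ.λ.1 0) 0
  step 5: λ.(λ.λ.λ.1 0) 0
  step 6: λ.λ.λ.1 0

Term B:
  start: (λ.0 (0 (0 (λ.0) (0 0 (0 0))))) ((λ.λ.0 1) (λ.λ.1 0))
  step 1: (λ.λ.0 1) (λ.λ.1 0) ((λ.λ.0 1) (λ.λ.1 0) ((λ.λ.0 1) (λ.λ.1 0) (λ.0) ((λ.λ.0 1) (λ.λ.1 0) ((λ.λ.0 1) (λ.λ.1 0)) ((λ.λ.0 1) (λ.λ.1 0) ((λ.λ.0 1) (λ.λ.1 0))))))
  step 2: (λ.0 (λ.λ.1 0)) ((λ.λ.0 1) (λ.λ.1 0) ((λ.λ.0 1) (λ.λ.1 0) (λ.0) ((λ.λ.0 1) (λ.λ.1 0) ((λ.λ.0 1) (λ.λ.1 0)) ((λ.λ.0 1) (λ.λ.1 0) ((λ.λ.0 1) (λ.λ.1 0))))))
  step 3: (λ.λ.0 1) (λ.λ.1 0) ((λ.λ.0 1) (λ.λ.1 0) (λ.0) ((λ.λ.0 1) (λ.λ.1 0) ((λ.λ.0 1) (λ.λ.1 0)) ((λ.λ.0 1) (λ.λ.1 0) ((λ.λ.0 1) (λ.λ.1 0))))) (λ.λ.1 0)
  step 4: (λ.0 (λ.λ.1 0)) ((λ.λ.0 1) (λ.λ.1 0) (λ.0) ((λ.λ.0 1) (λ.λ.1 0) ((λ.λ.0 1) (λ.λ.1 0)) ((λ.λ.0 1) (λ.λ.1 0) ((λ.λ.0 1) (λ.λ.1 0))))) (λ.λ.1 0)
  step 5: (λ.λ.0 1) (λ.λ.1 0) (λ.0) ((λ.λ.0 1) (λ.λ.1 0) ((λ.λ.0 1) (λ.λ.1 0)) ((λ.λ.0 1) (λ.λ.1 0) ((λ.λ.0 1) (λ.λ.1 0)))) (λ.λ.1 0) (λ.λ.1 0)
  step 6: (λ.0 (λ.λ.1 0)) (λ.0) ((λ.λ.0 1) (λ.λ.1 0) ((λ.λ.0 1) (λ.λ.1 0)) ((λ.λ.0 1) (λ.λ.1 0) ((λ.λ.0 1) (λ.λ.1 0)))) (λ.λ.1 0) (λ.λ.1 0)
  step 7: (λ.0) (λ.λ.1 0) ((λ.λ.0 1) (λ.λ.1 0) ((λ.λ.0 1) (λ.λ.1 0)) ((λ.λ.0 1) (λ.λ.1 0) ((λ.λ.0 1) (λ.λ.1 0)))) (λ.λ.1 0) (λ.λ.1 0)
  step 8: (λ.λ.1 0) ((λ.λ.0 1) (λ.λ.1 0) ((λ.λ.0 1) (λ.λ.1 0)) ((λ.λ.0 1) (λ.λ.1 0) ((λ.λ.0 1) (λ.λ.1 0)))) (λ.λ.1 0) (λ.λ.1 0)
  step 9: (λ.(λ.λ.0 1) (λ.λ.1 0) ((λ.λ.0 1) (λ.λ.1 0)) ((λ.λ.0 1) (λ.λ.1 0) ((λ.λ.0 1) (λ.λ.1 0))) 0) (λ.λ.1 0) (λ.λ.1 0)
  step 10: (λ.λ.0 1) (λ.λ.1 0) ((λ.λ.0 1) (λ.λ.1 0)) ((λ.λ.0 1) (λ.λ.1 0) ((λ.λ.0 1) (λ.λ.1 0))) (λ.λ.1 0) (λ.λ.1 0)
  step 11: (λ.0 (λ.λ.1 0)) ((λ.λ.0 1) (λ.λ.1 0)) ((λ.λ.0 1) (λ.λ.1 0) ((λ.λ.0 1) (λ.λ.1 0))) (λ.λ.1 0) (λ.λ.1 0)
  step 12: (λ.λ.0 1) (λ.λ.1 0) (λ.λ.1 0) ((λ.λ.0 1) (λ.λ.1 0) ((λ.λ.0 1) (λ.λ.1 0))) (λ.λ.1 0) (λ.λ.1 0)
  step 13: (λ.0 (λ.λ.1 0)) (λ.λ.1 0) ((λ.λ.0 1) (λ.λ.1 0) ((λ.λ.0 1) (λ.λ.1 0))) (λ.λ.1 0) (λ.λ.1 0)
  step 14: (λ.λ.1 0) (λ.λ.1 0) ((λ.λ.0 1) (λ.λ.1 0) ((λ.λ.0 1) (λ.λ.1 0))) (λ.λ.1 0) (λ.λ.1 0)
  step 15: (λ.(λ.λ.1 0) 0) ((λ.λ.0 1) (λ.λ.1 0) ((λ.λ.0 1) (λ.λ.1 0))) (λ.λ.1 0) (λ.λ.1 0)
  step 16: (λ.λ.1 0) ((λ.λ.0 1) (λ.λ.1 0) ((λ.λ.0 1) (λ.λ.1 0))) (λ.λ.1 0) (λ.λ.1 0)
  step 17: (λ.(λ.λ.0 1) (λ.λ.1 0) ((λ.λ.0 1) (λ.λ.1 0)) 0) (λ.λ.1 0) (λ.λ.1 0)
  step 18: (λ.λ.0 1) (λ.λ.1 0) ((λ.λ.0 1) (λ.λ.1 0)) (λ.λ.1 0) (λ.λ.1 0)
  step 19: (λ.0 (λ.λ.1 0)) ((λ.λ.0 1) (λ.λ.1 0)) (λ.λ.1 0) (λ.λ.1 0)
  step 20: (λ.λ.0 1) (λ.λ.1 0) (λ.λ.1 0) (λ.λ.1 0) (λ.λ.1 0)
  step 21: (λ.0 (λ.λ.1 0)) (λ.λ.1 0) (λ.λ.1 0) (λ.λ.1 0)
  step 22: (λ.λ.1 0) (λ.λ.1 0) (λ.λ.1 0) (λ.λ.1 0)
  step 23: (λ.(λ.λ.1 0) 0) (λ.λ.1 0) (λ.λ.1 0)
  step 24: (λ.λ.1 0) (λ.λ.1 0) (λ.λ.1 0)
  step 25: (λ.(λ.λ.1 0) 0) (λ.λ.1 0)
  step 26: (λ.λ.1 0) (λ.λ.1 0)
  step 27: λ.(λ.λ.1 0) 0
  step 28: λ.λ.1 0

Answer: DIFFERENT — A ⇓ λ.λ.λ.1 0, B ⇓ λ.λ.1 0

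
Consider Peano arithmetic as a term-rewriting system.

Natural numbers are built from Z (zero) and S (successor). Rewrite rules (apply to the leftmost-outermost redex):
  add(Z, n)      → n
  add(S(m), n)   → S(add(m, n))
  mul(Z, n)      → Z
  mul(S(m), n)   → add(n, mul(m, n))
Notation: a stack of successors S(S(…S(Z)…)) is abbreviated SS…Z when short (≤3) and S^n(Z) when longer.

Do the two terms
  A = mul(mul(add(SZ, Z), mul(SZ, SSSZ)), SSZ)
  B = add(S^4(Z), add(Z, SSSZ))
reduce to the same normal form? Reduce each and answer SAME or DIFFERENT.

Answer: DIFFERENT — A ⇓ S^6(Z), B ⇓ S^7(Z)

Derivation:
Term A:
  start: mul(mul(add(SZ, Z), mul(SZ, SSSZ)), SSZ)
  →1  mul(mul(S(add(Z, Z)), mul(SZ, SSSZ)), SSZ)
  →2  mul(add(mul(SZ, SSSZ), mul(add(Z, Z), mul(SZ, SSSZ))), SSZ)
  →3  mul(add(add(SSSZ, mul(Z, SSSZ)), mul(add(Z, Z), mul(SZ, SSSZ))), SSZ)
  →4  mul(add(S(add(SSZ, mul(Z, SSSZ))), mul(add(Z, Z), mul(SZ, SSSZ))), SSZ)
  →5  mul(S(add(add(SSZ, mul(Z, SSSZ)), mul(add(Z, Z), mul(SZ, SSSZ)))), SSZ)
  →6  add(SSZ, mul(add(add(SSZ, mul(Z, SSSZ)), mul(add(Z, Z), mul(SZ, SSSZ))), SSZ))
  →7  S(add(SZ, mul(add(add(SSZ, mul(Z, SSSZ)), mul(add(Z, Z), mul(SZ, SSSZ))), SSZ)))
  →8  S(S(add(Z, mul(add(add(SSZ, mul(Z, SSSZ)), mul(add(Z, Z), mul(SZ, SSSZ))), SSZ))))
  →9  S(S(mul(add(add(SSZ, mul(Z, SSSZ)), mul(add(Z, Z), mul(SZ, SSSZ))), SSZ)))
  →10  S(S(mul(add(S(add(SZ, mul(Z, SSSZ))), mul(add(Z, Z), mul(SZ, SSSZ))), SSZ)))
  →11  S(S(mul(S(add(add(SZ, mul(Z, SSSZ)), mul(add(Z, Z), mul(SZ, SSSZ)))), SSZ)))
  →12  S(S(add(SSZ, mul(add(add(SZ, mul(Z, SSSZ)), mul(add(Z, Z), mul(SZ, SSSZ))), SSZ))))
  →13  S(S(S(add(SZ, mul(add(add(SZ, mul(Z, SSSZ)), mul(add(Z, Z), mul(SZ, SSSZ))), SSZ)))))
  →14  S(S(S(S(add(Z, mul(add(add(SZ, mul(Z, SSSZ)), mul(add(Z, Z), mul(SZ, SSSZ))), SSZ))))))
  →15  S(S(S(S(mul(add(add(SZ, mul(Z, SSSZ)), mul(add(Z, Z), mul(SZ, SSSZ))), SSZ)))))
  →16  S(S(S(S(mul(add(S(add(Z, mul(Z, SSSZ))), mul(add(Z, Z), mul(SZ, SSSZ))), SSZ)))))
  →17  S(S(S(S(mul(S(add(add(Z, mul(Z, SSSZ)), mul(add(Z, Z), mul(SZ, SSSZ)))), SSZ)))))
  →18  S(S(S(S(add(SSZ, mul(add(add(Z, mul(Z, SSSZ)), mul(add(Z, Z), mul(SZ, SSSZ))), SSZ))))))
  →19  S(S(S(S(S(add(SZ, mul(add(add(Z, mul(Z, SSSZ)), mul(add(Z, Z), mul(SZ, SSSZ))), SSZ)))))))
  →20  S(S(S(S(S(S(add(Z, mul(add(add(Z, mul(Z, SSSZ)), mul(add(Z, Z), mul(SZ, SSSZ))), SSZ))))))))
  →21  S(S(S(S(S(S(mul(add(add(Z, mul(Z, SSSZ)), mul(add(Z, Z), mul(SZ, SSSZ))), SSZ)))))))
  →22  S(S(S(S(S(S(mul(add(mul(Z, SSSZ), mul(add(Z, Z), mul(SZ, SSSZ))), SSZ)))))))
  →23  S(S(S(S(S(S(mul(add(Z, mul(add(Z, Z), mul(SZ, SSSZ))), SSZ)))))))
  →24  S(S(S(S(S(S(mul(mul(add(Z, Z), mul(SZ, SSSZ)), SSZ)))))))
  →25  S(S(S(S(S(S(mul(mul(Z, mul(SZ, SSSZ)), SSZ)))))))
  →26  S(S(S(S(S(S(mul(Z, SSZ)))))))
  →27  S^6(Z)

Term B:
  start: add(S^4(Z), add(Z, SSSZ))
  →1  S(add(SSSZ, add(Z, SSSZ)))
  →2  S(S(add(SSZ, add(Z, SSSZ))))
  →3  S(S(S(add(SZ, add(Z, SSSZ)))))
  →4  S(S(S(S(add(Z, add(Z, SSSZ))))))
  →5  S(S(S(S(add(Z, SSSZ)))))
  →6  S^7(Z)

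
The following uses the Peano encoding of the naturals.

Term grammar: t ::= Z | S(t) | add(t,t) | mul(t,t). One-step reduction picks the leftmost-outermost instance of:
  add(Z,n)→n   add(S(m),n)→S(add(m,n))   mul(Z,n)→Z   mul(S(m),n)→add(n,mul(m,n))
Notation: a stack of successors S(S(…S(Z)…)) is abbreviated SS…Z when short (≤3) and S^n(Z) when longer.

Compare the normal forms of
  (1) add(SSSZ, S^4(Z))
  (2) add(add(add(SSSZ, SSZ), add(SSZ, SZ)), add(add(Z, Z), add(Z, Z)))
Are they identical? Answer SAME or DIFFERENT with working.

Term A:
  start: add(SSSZ, S^4(Z))
  [1] S(add(SSZ, S^4(Z)))
  [2] S(S(add(SZ, S^4(Z))))
  [3] S(S(S(add(Z, S^4(Z)))))
  [4] S^7(Z)

Term B:
  start: add(add(add(SSSZ, SSZ), add(SSZ, SZ)), add(add(Z, Z), add(Z, Z)))
  [1] add(add(S(add(SSZ, SSZ)), add(SSZ, SZ)), add(add(Z, Z), add(Z, Z)))
  [2] add(S(add(add(SSZ, SSZ), add(SSZ, SZ))), add(add(Z, Z), add(Z, Z)))
  [3] S(add(add(add(SSZ, SSZ), add(SSZ, SZ)), add(add(Z, Z), add(Z, Z))))
  [4] S(add(add(S(add(SZ, SSZ)), add(SSZ, SZ)), add(add(Z, Z), add(Z, Z))))
  [5] S(add(S(add(add(SZ, SSZ), add(SSZ, SZ))), add(add(Z, Z), add(Z, Z))))
  [6] S(S(add(add(add(SZ, SSZ), add(SSZ, SZ)), add(add(Z, Z), add(Z, Z)))))
  [7] S(S(add(add(S(add(Z, SSZ)), add(SSZ, SZ)), add(add(Z, Z), add(Z, Z)))))
  [8] S(S(add(S(add(add(Z, SSZ), add(SSZ, SZ))), add(add(Z, Z), add(Z, Z)))))
  [9] S(S(S(add(add(add(Z, SSZ), add(SSZ, SZ)), add(add(Z, Z), add(Z, Z))))))
  [10] S(S(S(add(add(SSZ, add(SSZ, SZ)), add(add(Z, Z), add(Z, Z))))))
  [11] S(S(S(add(S(add(SZ, add(SSZ, SZ))), add(add(Z, Z), add(Z, Z))))))
  [12] S(S(S(S(add(add(SZ, add(SSZ, SZ)), add(add(Z, Z), add(Z, Z)))))))
  [13] S(S(S(S(add(S(add(Z, add(SSZ, SZ))), add(add(Z, Z), add(Z, Z)))))))
  [14] S(S(S(S(S(add(add(Z, add(SSZ, SZ)), add(add(Z, Z), add(Z, Z))))))))
  [15] S(S(S(S(S(add(add(SSZ, SZ), add(add(Z, Z), add(Z, Z))))))))
  [16] S(S(S(S(S(add(S(add(SZ, SZ)), add(add(Z, Z), add(Z, Z))))))))
  [17] S(S(S(S(S(S(add(add(SZ, SZ), add(add(Z, Z), add(Z, Z)))))))))
  [18] S(S(S(S(S(S(add(S(add(Z, SZ)), add(add(Z, Z), add(Z, Z)))))))))
  [19] S(S(S(S(S(S(S(add(add(Z, SZ), add(add(Z, Z), add(Z, Z))))))))))
  [20] S(S(S(S(S(S(S(add(SZ, add(add(Z, Z), add(Z, Z))))))))))
  [21] S(S(S(S(S(S(S(S(add(Z, add(add(Z, Z), add(Z, Z)))))))))))
  [22] S(S(S(S(S(S(S(S(add(add(Z, Z), add(Z, Z))))))))))
  [23] S(S(S(S(S(S(S(S(add(Z, add(Z, Z))))))))))
  [24] S(S(S(S(S(S(S(S(add(Z, Z)))))))))
  [25] S^8(Z)

Answer: DIFFERENT — A ⇓ S^7(Z), B ⇓ S^8(Z)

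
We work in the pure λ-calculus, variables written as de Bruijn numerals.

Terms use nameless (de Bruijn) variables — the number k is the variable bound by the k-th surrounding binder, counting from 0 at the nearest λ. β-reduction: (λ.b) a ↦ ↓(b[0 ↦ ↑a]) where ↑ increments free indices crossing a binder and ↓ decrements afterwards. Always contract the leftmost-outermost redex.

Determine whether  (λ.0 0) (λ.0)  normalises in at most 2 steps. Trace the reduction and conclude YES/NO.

Answer: YES — reaches normal form λ.0 in 2 ≤ 2 steps

Reduction:
  start: (λ.0 0) (λ.0)
  →1  (λ.0) (λ.0)
  →2  λ.0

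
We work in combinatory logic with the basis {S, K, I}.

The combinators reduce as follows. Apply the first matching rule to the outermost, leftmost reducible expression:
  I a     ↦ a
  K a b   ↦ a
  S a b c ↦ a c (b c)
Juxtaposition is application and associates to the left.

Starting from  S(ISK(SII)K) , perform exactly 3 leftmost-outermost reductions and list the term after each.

  start: S(ISK(SII)K)
  step 1: S(SK(SII)K)
  step 2: S(KK(SIIK))
  step 3: SK

Answer: after 3 steps: SK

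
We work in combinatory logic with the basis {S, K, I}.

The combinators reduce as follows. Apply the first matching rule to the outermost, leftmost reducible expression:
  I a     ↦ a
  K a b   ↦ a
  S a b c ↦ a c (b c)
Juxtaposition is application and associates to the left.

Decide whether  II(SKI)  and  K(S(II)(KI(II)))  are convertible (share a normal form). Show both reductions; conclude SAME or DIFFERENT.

Answer: DIFFERENT — A ⇓ SKI, B ⇓ K(SII)

Working:
Term A:
  start: II(SKI)
  step 1: I(SKI)
  step 2: SKI

Term B:
  start: K(S(II)(KI(II)))
  step 1: K(SI(KI(II)))
  step 2: K(SII)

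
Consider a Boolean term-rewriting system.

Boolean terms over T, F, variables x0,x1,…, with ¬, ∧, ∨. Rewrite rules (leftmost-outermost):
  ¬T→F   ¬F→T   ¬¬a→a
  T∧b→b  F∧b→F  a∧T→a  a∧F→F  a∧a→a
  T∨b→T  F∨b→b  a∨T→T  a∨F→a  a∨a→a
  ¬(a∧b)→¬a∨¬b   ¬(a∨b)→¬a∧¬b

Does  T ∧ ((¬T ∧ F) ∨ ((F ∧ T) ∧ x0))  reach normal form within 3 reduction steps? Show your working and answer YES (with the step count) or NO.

Answer: NO — after 3 steps the term is (F ∧ T) ∧ x0, not yet normal

Working:
  start: T ∧ ((¬T ∧ F) ∨ ((F ∧ T) ∧ x0))
  [1] (¬T ∧ F) ∨ ((F ∧ T) ∧ x0)
  [2] F ∨ ((F ∧ T) ∧ x0)
  [3] (F ∧ T) ∧ x0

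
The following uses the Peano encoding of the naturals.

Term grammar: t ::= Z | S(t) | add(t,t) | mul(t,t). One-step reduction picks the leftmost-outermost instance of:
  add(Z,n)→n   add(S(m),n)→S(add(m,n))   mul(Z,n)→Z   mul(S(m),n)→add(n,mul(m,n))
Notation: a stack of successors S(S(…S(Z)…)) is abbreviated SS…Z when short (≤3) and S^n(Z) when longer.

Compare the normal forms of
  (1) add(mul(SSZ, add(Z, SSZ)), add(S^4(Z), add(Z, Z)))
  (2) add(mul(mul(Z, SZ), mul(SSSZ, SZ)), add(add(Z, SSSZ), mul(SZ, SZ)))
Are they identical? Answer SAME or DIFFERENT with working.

Term A:
  start: add(mul(SSZ, add(Z, SSZ)), add(S^4(Z), add(Z, Z)))
  →1  add(add(add(Z, SSZ), mul(SZ, add(Z, SSZ))), add(S^4(Z), add(Z, Z)))
  →2  add(add(SSZ, mul(SZ, add(Z, SSZ))), add(S^4(Z), add(Z, Z)))
  →3  add(S(add(SZ, mul(SZ, add(Z, SSZ)))), add(S^4(Z), add(Z, Z)))
  →4  S(add(add(SZ, mul(SZ, add(Z, SSZ))), add(S^4(Z), add(Z, Z))))
  →5  S(add(S(add(Z, mul(SZ, add(Z, SSZ)))), add(S^4(Z), add(Z, Z))))
  →6  S(S(add(add(Z, mul(SZ, add(Z, SSZ))), add(S^4(Z), add(Z, Z)))))
  →7  S(S(add(mul(SZ, add(Z, SSZ)), add(S^4(Z), add(Z, Z)))))
  →8  S(S(add(add(add(Z, SSZ), mul(Z, add(Z, SSZ))), add(S^4(Z), add(Z, Z)))))
  →9  S(S(add(add(SSZ, mul(Z, add(Z, SSZ))), add(S^4(Z), add(Z, Z)))))
  →10  S(S(add(S(add(SZ, mul(Z, add(Z, SSZ)))), add(S^4(Z), add(Z, Z)))))
  →11  S(S(S(add(add(SZ, mul(Z, add(Z, SSZ))), add(S^4(Z), add(Z, Z))))))
  →12  S(S(S(add(S(add(Z, mul(Z, add(Z, SSZ)))), add(S^4(Z), add(Z, Z))))))
  →13  S(S(S(S(add(add(Z, mul(Z, add(Z, SSZ))), add(S^4(Z), add(Z, Z)))))))
  →14  S(S(S(S(add(mul(Z, add(Z, SSZ)), add(S^4(Z), add(Z, Z)))))))
  →15  S(S(S(S(add(Z, add(S^4(Z), add(Z, Z)))))))
  →16  S(S(S(S(add(S^4(Z), add(Z, Z))))))
  →17  S(S(S(S(S(add(SSSZ, add(Z, Z)))))))
  →18  S(S(S(S(S(S(add(SSZ, add(Z, Z))))))))
  →19  S(S(S(S(S(S(S(add(SZ, add(Z, Z)))))))))
  →20  S(S(S(S(S(S(S(S(add(Z, add(Z, Z))))))))))
  →21  S(S(S(S(S(S(S(S(add(Z, Z)))))))))
  →22  S^8(Z)

Term B:
  start: add(mul(mul(Z, SZ), mul(SSSZ, SZ)), add(add(Z, SSSZ), mul(SZ, SZ)))
  →1  add(mul(Z, mul(SSSZ, SZ)), add(add(Z, SSSZ), mul(SZ, SZ)))
  →2  add(Z, add(add(Z, SSSZ), mul(SZ, SZ)))
  →3  add(add(Z, SSSZ), mul(SZ, SZ))
  →4  add(SSSZ, mul(SZ, SZ))
  →5  S(add(SSZ, mul(SZ, SZ)))
  →6  S(S(add(SZ, mul(SZ, SZ))))
  →7  S(S(S(add(Z, mul(SZ, SZ)))))
  →8  S(S(S(mul(SZ, SZ))))
  →9  S(S(S(add(SZ, mul(Z, SZ)))))
  →10  S(S(S(S(add(Z, mul(Z, SZ))))))
  →11  S(S(S(S(mul(Z, SZ)))))
  →12  S^4(Z)

Answer: DIFFERENT — A ⇓ S^8(Z), B ⇓ S^4(Z)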